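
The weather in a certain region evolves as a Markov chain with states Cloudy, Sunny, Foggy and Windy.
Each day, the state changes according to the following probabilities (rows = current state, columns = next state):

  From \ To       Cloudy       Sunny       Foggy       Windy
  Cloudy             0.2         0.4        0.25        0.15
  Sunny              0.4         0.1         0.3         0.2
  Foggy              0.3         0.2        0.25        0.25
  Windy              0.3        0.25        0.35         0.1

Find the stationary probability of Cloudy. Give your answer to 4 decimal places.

Let the stationary distribution be π with π = πP and π_1 + π_2 + π_3 + π_4 = 1.
π_1 = 0.2·π_1 + 0.4·π_2 + 0.3·π_3 + 0.3·π_4
π_2 = 0.4·π_1 + 0.1·π_2 + 0.2·π_3 + 0.25·π_4
π_3 = 0.25·π_1 + 0.3·π_2 + 0.25·π_3 + 0.35·π_4
Solving with the normalization constraint gives π = (0.2949, 0.2437, 0.2803, 0.1812).
So the stationary probability of Cloudy is 0.2949.

0.2949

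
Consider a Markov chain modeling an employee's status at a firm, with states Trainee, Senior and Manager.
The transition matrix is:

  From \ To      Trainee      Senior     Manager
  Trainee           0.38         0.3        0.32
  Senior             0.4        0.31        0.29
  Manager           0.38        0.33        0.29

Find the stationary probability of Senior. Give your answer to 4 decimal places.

Let the stationary distribution be π with π = πP and π_1 + π_2 + π_3 = 1.
π_1 = 0.38·π_1 + 0.4·π_2 + 0.38·π_3
π_2 = 0.3·π_1 + 0.31·π_2 + 0.33·π_3
Solving with the normalization constraint gives π = (0.3862, 0.3122, 0.3016).
So the stationary probability of Senior is 0.3122.

0.3122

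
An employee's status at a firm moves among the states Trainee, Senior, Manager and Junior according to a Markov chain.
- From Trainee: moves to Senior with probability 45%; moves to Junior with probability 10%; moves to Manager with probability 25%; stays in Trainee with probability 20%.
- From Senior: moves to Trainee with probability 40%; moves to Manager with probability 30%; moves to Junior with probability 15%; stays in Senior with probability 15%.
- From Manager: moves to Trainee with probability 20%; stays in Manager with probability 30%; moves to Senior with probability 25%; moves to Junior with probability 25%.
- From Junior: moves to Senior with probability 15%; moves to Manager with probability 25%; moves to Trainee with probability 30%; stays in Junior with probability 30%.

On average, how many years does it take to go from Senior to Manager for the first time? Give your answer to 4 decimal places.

3.6218

Let t(s) be the expected number of years to first reach Manager from state s, with t(Manager) = 0. Conditioning on the first year:
t(Trainee) = 1 + 0.2·t(Trainee) + 0.45·t(Senior) + 0.1·t(Junior)
t(Senior) = 1 + 0.4·t(Trainee) + 0.15·t(Senior) + 0.15·t(Junior)
t(Junior) = 1 + 0.3·t(Trainee) + 0.15·t(Senior) + 0.3·t(Junior)
Solving: t(Trainee) = 3.7645, t(Senior) = 3.6218, t(Junior) = 3.8180.
Expected years from Senior to Manager: 3.6218.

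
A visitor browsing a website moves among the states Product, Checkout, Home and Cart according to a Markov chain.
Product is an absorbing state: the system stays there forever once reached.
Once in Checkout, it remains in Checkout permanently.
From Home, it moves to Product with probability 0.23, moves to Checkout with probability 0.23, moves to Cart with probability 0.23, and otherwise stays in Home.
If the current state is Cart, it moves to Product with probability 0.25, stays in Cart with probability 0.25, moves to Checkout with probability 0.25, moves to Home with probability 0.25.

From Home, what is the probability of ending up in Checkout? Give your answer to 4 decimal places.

0.5000

Let h(s) be the probability of absorption at Checkout starting from transient state s. Then h(Checkout) = 1 and h(Product) = 0. By first-step analysis:
h(Home) = 0.23·0 + 0.23·1 + 0.31·h(Home) + 0.23·h(Cart)
h(Cart) = 0.25·0 + 0.25·1 + 0.25·h(Home) + 0.25·h(Cart)
Solving: h(Home) = 0.5000, h(Cart) = 0.5000.
Starting from Home, the probability is 0.5000.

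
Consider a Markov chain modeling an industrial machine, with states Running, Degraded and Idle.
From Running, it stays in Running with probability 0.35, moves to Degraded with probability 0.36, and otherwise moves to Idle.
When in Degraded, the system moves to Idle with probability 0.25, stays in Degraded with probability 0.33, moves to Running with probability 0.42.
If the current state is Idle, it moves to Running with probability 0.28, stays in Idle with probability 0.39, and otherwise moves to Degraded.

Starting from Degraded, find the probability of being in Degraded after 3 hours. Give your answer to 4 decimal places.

Propagate the distribution vector 3 hours from Degraded.
After 0 hours: (0.0000, 1.0000, 0.0000)
After 1 hour: (0.4200, 0.3300, 0.2500)
After 2 hours: (0.3556, 0.3426, 0.3018)
After 3 hours: (0.3529, 0.3407, 0.3065)
P(in Degraded after 3 hours) = 0.3407

0.3407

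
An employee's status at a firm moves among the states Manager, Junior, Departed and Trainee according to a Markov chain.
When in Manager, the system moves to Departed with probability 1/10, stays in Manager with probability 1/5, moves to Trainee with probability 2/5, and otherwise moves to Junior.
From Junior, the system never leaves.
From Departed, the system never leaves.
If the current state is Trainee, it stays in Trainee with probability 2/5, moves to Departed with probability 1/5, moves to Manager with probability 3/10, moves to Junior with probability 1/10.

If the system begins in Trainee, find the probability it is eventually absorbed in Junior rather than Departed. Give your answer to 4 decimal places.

0.4722

Let h(s) be the probability of absorption at Junior starting from transient state s. Then h(Junior) = 1 and h(Departed) = 0. By first-step analysis:
h(Manager) = 0.2·h(Manager) + 0.3·1 + 0.1·0 + 0.4·h(Trainee)
h(Trainee) = 0.3·h(Manager) + 0.1·1 + 0.2·0 + 0.4·h(Trainee)
Solving: h(Manager) = 0.6111, h(Trainee) = 0.4722.
Starting from Trainee, the probability is 0.4722.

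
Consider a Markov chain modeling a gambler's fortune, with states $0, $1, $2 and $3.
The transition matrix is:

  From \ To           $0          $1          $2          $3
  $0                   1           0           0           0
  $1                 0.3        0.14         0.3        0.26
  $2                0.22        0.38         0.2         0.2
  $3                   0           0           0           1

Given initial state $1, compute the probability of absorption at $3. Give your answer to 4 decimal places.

0.4669

Let h(s) be the probability of absorption at $3 starting from transient state s. Then h($3) = 1 and h($0) = 0. By first-step analysis:
h($1) = 0.3·0 + 0.14·h($1) + 0.3·h($2) + 0.26·1
h($2) = 0.22·0 + 0.38·h($1) + 0.2·h($2) + 0.2·1
Solving: h($1) = 0.4669, h($2) = 0.4718.
Starting from $1, the probability is 0.4669.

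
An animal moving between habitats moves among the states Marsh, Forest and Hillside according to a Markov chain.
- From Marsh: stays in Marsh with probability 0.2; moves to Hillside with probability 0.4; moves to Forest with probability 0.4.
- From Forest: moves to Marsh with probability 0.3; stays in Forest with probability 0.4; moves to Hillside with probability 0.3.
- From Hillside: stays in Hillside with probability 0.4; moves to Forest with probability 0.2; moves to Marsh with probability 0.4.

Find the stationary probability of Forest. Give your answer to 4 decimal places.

0.3265

Let the stationary distribution be π with π = πP and π_1 + π_2 + π_3 = 1.
π_1 = 0.2·π_1 + 0.3·π_2 + 0.4·π_3
π_2 = 0.4·π_1 + 0.4·π_2 + 0.2·π_3
Solving with the normalization constraint gives π = (0.3061, 0.3265, 0.3673).
So the stationary probability of Forest is 0.3265.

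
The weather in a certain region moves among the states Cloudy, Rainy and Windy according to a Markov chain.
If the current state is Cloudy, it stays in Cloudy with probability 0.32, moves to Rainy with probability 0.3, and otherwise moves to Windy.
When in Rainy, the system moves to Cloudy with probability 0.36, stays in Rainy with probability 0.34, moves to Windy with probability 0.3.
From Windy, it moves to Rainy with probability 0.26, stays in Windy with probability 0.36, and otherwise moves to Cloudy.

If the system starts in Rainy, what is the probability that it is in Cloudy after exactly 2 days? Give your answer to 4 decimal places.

0.3516

Sum over the intermediate state after 1 day:
P = P(Rainy→Cloudy)·P(Cloudy→Cloudy) + P(Rainy→Rainy)·P(Rainy→Cloudy) + P(Rainy→Windy)·P(Windy→Cloudy)
  = 0.36×0.32 + 0.34×0.36 + 0.3×0.38
  = 0.1152 + 0.1224 + 0.1140 = 0.3516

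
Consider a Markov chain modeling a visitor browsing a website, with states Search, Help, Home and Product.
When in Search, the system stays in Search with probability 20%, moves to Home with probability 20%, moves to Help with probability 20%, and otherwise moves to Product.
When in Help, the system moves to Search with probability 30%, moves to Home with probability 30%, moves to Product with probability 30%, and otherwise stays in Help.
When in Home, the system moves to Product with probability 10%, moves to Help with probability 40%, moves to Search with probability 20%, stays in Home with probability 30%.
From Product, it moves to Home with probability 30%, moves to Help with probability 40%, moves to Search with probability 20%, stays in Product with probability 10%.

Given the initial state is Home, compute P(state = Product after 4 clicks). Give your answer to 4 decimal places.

0.2232

Propagate the distribution vector 4 clicks from Home.
After 0 clicks: (0.0000, 0.0000, 1.0000, 0.0000)
After 1 click: (0.2000, 0.4000, 0.3000, 0.1000)
After 2 clicks: (0.2400, 0.2400, 0.2800, 0.2400)
After 3 clicks: (0.2240, 0.2800, 0.2760, 0.2200)
After 4 clicks: (0.2280, 0.2712, 0.2776, 0.2232)
P(in Product after 4 clicks) = 0.2232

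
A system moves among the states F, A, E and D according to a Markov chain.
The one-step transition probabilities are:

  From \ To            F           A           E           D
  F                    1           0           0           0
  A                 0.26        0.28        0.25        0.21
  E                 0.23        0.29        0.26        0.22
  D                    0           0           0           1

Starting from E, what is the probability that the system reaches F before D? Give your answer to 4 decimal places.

0.5236

Let h(s) be the probability of absorption at F starting from transient state s. Then h(F) = 1 and h(D) = 0. By first-step analysis:
h(A) = 0.26·1 + 0.28·h(A) + 0.25·h(E) + 0.21·0
h(E) = 0.23·1 + 0.29·h(A) + 0.26·h(E) + 0.22·0
Solving: h(A) = 0.5429, h(E) = 0.5236.
Starting from E, the probability is 0.5236.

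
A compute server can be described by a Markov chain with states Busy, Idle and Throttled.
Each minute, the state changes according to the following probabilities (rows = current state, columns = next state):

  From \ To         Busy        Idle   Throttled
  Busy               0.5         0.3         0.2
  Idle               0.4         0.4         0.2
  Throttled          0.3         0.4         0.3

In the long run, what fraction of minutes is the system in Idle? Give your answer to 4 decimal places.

0.3580

Let the stationary distribution be π with π = πP and π_1 + π_2 + π_3 = 1.
π_1 = 0.5·π_1 + 0.4·π_2 + 0.3·π_3
π_2 = 0.3·π_1 + 0.4·π_2 + 0.4·π_3
Solving with the normalization constraint gives π = (0.4198, 0.3580, 0.2222).
So the stationary probability of Idle is 0.3580.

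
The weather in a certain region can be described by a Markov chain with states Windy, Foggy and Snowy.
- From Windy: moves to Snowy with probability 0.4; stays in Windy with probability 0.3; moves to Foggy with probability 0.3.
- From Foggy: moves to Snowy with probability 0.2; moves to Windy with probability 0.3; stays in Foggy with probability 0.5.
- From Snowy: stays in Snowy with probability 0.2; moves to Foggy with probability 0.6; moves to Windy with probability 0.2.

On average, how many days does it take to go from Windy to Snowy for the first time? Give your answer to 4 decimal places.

3.0769

Let t(s) be the expected number of days to first reach Snowy from state s, with t(Snowy) = 0. Conditioning on the first day:
t(Windy) = 1 + 0.3·t(Windy) + 0.3·t(Foggy)
t(Foggy) = 1 + 0.3·t(Windy) + 0.5·t(Foggy)
Solving: t(Windy) = 3.0769, t(Foggy) = 3.8462.
Expected days from Windy to Snowy: 3.0769.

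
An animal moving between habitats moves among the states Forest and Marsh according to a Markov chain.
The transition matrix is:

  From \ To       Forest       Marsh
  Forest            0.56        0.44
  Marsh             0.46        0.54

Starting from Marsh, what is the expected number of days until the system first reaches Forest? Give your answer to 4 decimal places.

Let t(s) be the expected number of days to first reach Forest from state s, with t(Forest) = 0. Conditioning on the first day:
t(Marsh) = 1 + 0.54·t(Marsh)
Solving: t(Marsh) = 2.1739.
Expected days from Marsh to Forest: 2.1739.

2.1739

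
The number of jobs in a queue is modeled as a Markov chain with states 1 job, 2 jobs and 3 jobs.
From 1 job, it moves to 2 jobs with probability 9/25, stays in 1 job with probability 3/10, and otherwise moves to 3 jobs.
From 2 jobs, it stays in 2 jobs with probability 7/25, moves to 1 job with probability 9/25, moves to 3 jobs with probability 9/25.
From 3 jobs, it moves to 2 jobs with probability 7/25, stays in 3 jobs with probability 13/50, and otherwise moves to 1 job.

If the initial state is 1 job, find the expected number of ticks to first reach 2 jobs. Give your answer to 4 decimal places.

2.9867

Let t(s) be the expected number of ticks to first reach 2 jobs from state s, with t(2 jobs) = 0. Conditioning on the first tick:
t(1 job) = 1 + 0.3·t(1 job) + 0.34·t(3 jobs)
t(3 jobs) = 1 + 0.46·t(1 job) + 0.26·t(3 jobs)
Solving: t(1 job) = 2.9867, t(3 jobs) = 3.2080.
Expected ticks from 1 job to 2 jobs: 2.9867.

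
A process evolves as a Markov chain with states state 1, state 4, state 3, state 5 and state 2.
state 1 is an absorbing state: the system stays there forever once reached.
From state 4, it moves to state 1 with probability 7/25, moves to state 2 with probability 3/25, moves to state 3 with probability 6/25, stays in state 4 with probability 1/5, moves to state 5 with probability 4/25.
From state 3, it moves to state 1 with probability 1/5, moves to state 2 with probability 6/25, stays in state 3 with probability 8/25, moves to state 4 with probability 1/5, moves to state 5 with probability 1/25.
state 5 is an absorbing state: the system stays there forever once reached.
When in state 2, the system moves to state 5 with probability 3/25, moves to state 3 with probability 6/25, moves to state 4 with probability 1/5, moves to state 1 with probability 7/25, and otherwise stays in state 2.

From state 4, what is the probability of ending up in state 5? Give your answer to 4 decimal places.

Let h(s) be the probability of absorption at state 5 starting from transient state s. Then h(state 5) = 1 and h(state 1) = 0. By first-step analysis:
h(state 4) = 0.28·0 + 0.2·h(state 4) + 0.24·h(state 3) + 0.16·1 + 0.12·h(state 2)
h(state 3) = 0.2·0 + 0.2·h(state 4) + 0.32·h(state 3) + 0.04·1 + 0.24·h(state 2)
h(state 2) = 0.28·0 + 0.2·h(state 4) + 0.24·h(state 3) + 0.12·1 + 0.16·h(state 2)
Solving: h(state 4) = 0.3208, h(state 3) = 0.2564, h(state 2) = 0.2925.
Starting from state 4, the probability is 0.3208.

0.3208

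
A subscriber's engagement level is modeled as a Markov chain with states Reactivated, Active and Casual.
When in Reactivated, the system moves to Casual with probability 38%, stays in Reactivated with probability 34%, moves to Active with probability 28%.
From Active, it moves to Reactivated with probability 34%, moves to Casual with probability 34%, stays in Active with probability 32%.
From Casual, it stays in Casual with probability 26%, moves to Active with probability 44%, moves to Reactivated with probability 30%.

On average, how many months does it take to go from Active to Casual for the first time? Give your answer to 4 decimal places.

Let t(s) be the expected number of months to first reach Casual from state s, with t(Casual) = 0. Conditioning on the first month:
t(Reactivated) = 1 + 0.34·t(Reactivated) + 0.28·t(Active)
t(Active) = 1 + 0.34·t(Reactivated) + 0.32·t(Active)
Solving: t(Reactivated) = 2.7149, t(Active) = 2.8281.
Expected months from Active to Casual: 2.8281.

2.8281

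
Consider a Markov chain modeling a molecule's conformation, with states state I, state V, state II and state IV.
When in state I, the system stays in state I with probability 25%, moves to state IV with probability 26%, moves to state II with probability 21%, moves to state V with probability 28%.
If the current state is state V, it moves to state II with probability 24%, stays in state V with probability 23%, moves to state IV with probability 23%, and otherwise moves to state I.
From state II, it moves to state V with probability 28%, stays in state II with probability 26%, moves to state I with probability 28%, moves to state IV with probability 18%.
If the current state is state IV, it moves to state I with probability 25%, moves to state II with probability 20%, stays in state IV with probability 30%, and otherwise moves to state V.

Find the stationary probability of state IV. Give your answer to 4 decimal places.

0.2438

Let the stationary distribution be π with π = πP and π_1 + π_2 + π_3 + π_4 = 1.
π_1 = 0.25·π_1 + 0.3·π_2 + 0.28·π_3 + 0.25·π_4
π_2 = 0.28·π_1 + 0.23·π_2 + 0.28·π_3 + 0.25·π_4
π_3 = 0.21·π_1 + 0.24·π_2 + 0.26·π_3 + 0.2·π_4
Solving with the normalization constraint gives π = (0.2698, 0.2597, 0.2267, 0.2438).
So the stationary probability of state IV is 0.2438.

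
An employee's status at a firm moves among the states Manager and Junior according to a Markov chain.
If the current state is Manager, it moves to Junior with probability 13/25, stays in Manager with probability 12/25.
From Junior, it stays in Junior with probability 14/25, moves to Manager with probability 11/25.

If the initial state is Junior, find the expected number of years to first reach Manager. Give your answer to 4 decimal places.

2.2727

Let t(s) be the expected number of years to first reach Manager from state s, with t(Manager) = 0. Conditioning on the first year:
t(Junior) = 1 + 0.56·t(Junior)
Solving: t(Junior) = 2.2727.
Expected years from Junior to Manager: 2.2727.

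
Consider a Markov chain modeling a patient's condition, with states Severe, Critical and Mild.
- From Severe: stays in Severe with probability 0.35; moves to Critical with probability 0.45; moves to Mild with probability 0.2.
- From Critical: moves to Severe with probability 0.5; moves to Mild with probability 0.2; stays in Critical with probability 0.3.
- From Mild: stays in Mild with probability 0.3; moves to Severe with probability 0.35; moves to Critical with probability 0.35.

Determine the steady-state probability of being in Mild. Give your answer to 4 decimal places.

0.2222

Let the stationary distribution be π with π = πP and π_1 + π_2 + π_3 = 1.
π_1 = 0.35·π_1 + 0.5·π_2 + 0.35·π_3
π_2 = 0.45·π_1 + 0.3·π_2 + 0.35·π_3
Solving with the normalization constraint gives π = (0.4058, 0.3720, 0.2222).
So the stationary probability of Mild is 0.2222.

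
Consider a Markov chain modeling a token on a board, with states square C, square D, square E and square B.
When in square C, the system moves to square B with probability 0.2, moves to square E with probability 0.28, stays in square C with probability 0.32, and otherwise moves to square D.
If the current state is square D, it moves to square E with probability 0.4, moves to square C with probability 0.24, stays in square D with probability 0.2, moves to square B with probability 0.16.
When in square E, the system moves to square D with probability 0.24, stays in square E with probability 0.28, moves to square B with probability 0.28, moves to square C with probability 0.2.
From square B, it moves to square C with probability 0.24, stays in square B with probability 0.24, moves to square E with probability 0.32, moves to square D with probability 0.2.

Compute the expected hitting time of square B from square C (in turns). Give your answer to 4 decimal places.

Let t(s) be the expected number of turns to first reach square B from state s, with t(square B) = 0. Conditioning on the first turn:
t(square C) = 1 + 0.32·t(square C) + 0.2·t(square D) + 0.28·t(square E)
t(square D) = 1 + 0.24·t(square C) + 0.2·t(square D) + 0.4·t(square E)
t(square E) = 1 + 0.2·t(square C) + 0.24·t(square D) + 0.28·t(square E)
Solving: t(square C) = 4.6307, t(square D) = 4.7722, t(square E) = 4.2659.
Expected turns from square C to square B: 4.6307.

4.6307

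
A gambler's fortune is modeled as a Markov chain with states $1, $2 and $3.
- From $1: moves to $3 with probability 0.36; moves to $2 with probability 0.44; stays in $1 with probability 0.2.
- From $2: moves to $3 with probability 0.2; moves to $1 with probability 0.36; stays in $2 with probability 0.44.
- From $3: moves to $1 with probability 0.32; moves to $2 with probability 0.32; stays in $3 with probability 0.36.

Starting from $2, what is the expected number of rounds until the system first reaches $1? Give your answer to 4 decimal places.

2.8533

Let t(s) be the expected number of rounds to first reach $1 from state s, with t($1) = 0. Conditioning on the first round:
t($2) = 1 + 0.44·t($2) + 0.2·t($3)
t($3) = 1 + 0.32·t($2) + 0.36·t($3)
Solving: t($2) = 2.8533, t($3) = 2.9891.
Expected rounds from $2 to $1: 2.8533.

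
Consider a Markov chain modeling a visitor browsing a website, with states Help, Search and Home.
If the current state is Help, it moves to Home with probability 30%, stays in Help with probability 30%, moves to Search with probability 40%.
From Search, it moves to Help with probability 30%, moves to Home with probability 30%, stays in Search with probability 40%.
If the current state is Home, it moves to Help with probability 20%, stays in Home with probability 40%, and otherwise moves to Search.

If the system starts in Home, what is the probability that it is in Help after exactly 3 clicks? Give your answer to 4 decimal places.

0.2660

Propagate the distribution vector 3 clicks from Home.
After 0 clicks: (0.0000, 0.0000, 1.0000)
After 1 click: (0.2000, 0.4000, 0.4000)
After 2 clicks: (0.2600, 0.4000, 0.3400)
After 3 clicks: (0.2660, 0.4000, 0.3340)
P(in Help after 3 clicks) = 0.2660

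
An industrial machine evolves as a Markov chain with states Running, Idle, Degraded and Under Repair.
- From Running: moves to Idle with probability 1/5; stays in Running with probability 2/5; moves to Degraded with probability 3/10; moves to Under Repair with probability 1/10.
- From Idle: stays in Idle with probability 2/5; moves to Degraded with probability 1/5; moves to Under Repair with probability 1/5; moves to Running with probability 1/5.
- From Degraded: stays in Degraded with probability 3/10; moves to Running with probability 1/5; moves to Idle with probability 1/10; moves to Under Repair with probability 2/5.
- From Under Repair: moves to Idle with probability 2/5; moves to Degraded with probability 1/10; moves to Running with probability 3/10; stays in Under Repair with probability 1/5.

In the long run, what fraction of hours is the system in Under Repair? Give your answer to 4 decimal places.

Let the stationary distribution be π with π = πP and π_1 + π_2 + π_3 + π_4 = 1.
π_1 = 0.4·π_1 + 0.2·π_2 + 0.2·π_3 + 0.3·π_4
π_2 = 0.2·π_1 + 0.4·π_2 + 0.1·π_3 + 0.4·π_4
π_3 = 0.3·π_1 + 0.2·π_2 + 0.3·π_3 + 0.1·π_4
Solving with the normalization constraint gives π = (0.2773, 0.2759, 0.2288, 0.2180).
So the stationary probability of Under Repair is 0.2180.

0.2180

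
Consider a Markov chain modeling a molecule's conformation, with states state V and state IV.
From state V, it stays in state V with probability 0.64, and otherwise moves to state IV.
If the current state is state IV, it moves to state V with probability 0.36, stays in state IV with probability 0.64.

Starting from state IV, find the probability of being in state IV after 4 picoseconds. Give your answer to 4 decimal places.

0.5031

Propagate the distribution vector 4 picoseconds from state IV.
After 0 picoseconds: (0.0000, 1.0000)
After 1 picosecond: (0.3600, 0.6400)
After 2 picoseconds: (0.4608, 0.5392)
After 3 picoseconds: (0.4890, 0.5110)
After 4 picoseconds: (0.4969, 0.5031)
P(in state IV after 4 picoseconds) = 0.5031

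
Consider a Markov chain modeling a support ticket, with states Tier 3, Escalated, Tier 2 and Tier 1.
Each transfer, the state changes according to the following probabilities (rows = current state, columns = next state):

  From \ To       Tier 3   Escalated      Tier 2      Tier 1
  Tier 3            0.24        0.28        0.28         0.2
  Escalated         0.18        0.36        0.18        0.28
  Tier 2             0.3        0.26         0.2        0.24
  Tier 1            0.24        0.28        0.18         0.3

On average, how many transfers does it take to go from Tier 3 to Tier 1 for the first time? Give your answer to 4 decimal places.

4.2880

Let t(s) be the expected number of transfers to first reach Tier 1 from state s, with t(Tier 1) = 0. Conditioning on the first transfer:
t(Tier 3) = 1 + 0.24·t(Tier 3) + 0.28·t(Escalated) + 0.28·t(Tier 2)
t(Escalated) = 1 + 0.18·t(Tier 3) + 0.36·t(Escalated) + 0.18·t(Tier 2)
t(Tier 2) = 1 + 0.3·t(Tier 3) + 0.26·t(Escalated) + 0.2·t(Tier 2)
Solving: t(Tier 3) = 4.2880, t(Escalated) = 3.9317, t(Tier 2) = 4.1358.
Expected transfers from Tier 3 to Tier 1: 4.2880.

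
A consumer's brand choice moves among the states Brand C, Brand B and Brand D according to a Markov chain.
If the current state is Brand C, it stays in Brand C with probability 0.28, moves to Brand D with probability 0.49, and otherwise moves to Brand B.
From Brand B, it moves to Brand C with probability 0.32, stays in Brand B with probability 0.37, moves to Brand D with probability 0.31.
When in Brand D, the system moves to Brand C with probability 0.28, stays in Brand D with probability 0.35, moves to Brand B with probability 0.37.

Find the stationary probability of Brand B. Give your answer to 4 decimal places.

Let the stationary distribution be π with π = πP and π_1 + π_2 + π_3 = 1.
π_1 = 0.28·π_1 + 0.32·π_2 + 0.28·π_3
π_2 = 0.23·π_1 + 0.37·π_2 + 0.37·π_3
Solving with the normalization constraint gives π = (0.2932, 0.3290, 0.3779).
So the stationary probability of Brand B is 0.3290.

0.3290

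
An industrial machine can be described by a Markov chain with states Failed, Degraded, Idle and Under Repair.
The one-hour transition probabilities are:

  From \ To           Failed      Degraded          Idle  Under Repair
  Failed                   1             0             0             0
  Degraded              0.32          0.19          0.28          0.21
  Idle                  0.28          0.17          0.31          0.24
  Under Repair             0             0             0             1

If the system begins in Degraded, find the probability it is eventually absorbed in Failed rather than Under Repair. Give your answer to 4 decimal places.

Let h(s) be the probability of absorption at Failed starting from transient state s. Then h(Failed) = 1 and h(Under Repair) = 0. By first-step analysis:
h(Degraded) = 0.32·1 + 0.19·h(Degraded) + 0.28·h(Idle) + 0.21·0
h(Idle) = 0.28·1 + 0.17·h(Degraded) + 0.31·h(Idle) + 0.24·0
Solving: h(Degraded) = 0.5852, h(Idle) = 0.5500.
Starting from Degraded, the probability is 0.5852.

0.5852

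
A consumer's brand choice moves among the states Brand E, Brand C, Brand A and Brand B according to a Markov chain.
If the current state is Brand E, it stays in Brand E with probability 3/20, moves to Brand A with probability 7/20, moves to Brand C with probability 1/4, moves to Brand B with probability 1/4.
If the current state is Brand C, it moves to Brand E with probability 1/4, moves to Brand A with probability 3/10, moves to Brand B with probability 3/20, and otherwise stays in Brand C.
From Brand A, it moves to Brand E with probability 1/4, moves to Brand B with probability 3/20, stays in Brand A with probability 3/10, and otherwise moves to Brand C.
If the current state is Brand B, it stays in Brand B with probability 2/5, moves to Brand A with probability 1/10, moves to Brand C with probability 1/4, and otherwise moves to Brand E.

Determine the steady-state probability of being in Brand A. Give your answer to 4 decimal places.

Let the stationary distribution be π with π = πP and π_1 + π_2 + π_3 + π_4 = 1.
π_1 = 0.15·π_1 + 0.25·π_2 + 0.25·π_3 + 0.25·π_4
π_2 = 0.25·π_1 + 0.3·π_2 + 0.3·π_3 + 0.25·π_4
π_3 = 0.35·π_1 + 0.3·π_2 + 0.3·π_3 + 0.1·π_4
Solving with the normalization constraint gives π = (0.2273, 0.2771, 0.2653, 0.2303).
So the stationary probability of Brand A is 0.2653.

0.2653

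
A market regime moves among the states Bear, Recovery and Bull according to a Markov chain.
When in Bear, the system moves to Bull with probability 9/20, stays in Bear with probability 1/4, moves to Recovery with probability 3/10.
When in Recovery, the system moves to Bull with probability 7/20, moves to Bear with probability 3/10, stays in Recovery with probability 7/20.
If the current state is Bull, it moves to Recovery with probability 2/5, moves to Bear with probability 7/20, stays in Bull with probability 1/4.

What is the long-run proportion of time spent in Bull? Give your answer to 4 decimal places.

Let the stationary distribution be π with π = πP and π_1 + π_2 + π_3 = 1.
π_1 = 0.25·π_1 + 0.3·π_2 + 0.35·π_3
π_2 = 0.3·π_1 + 0.35·π_2 + 0.4·π_3
Solving with the normalization constraint gives π = (0.3022, 0.3522, 0.3457).
So the stationary probability of Bull is 0.3457.

0.3457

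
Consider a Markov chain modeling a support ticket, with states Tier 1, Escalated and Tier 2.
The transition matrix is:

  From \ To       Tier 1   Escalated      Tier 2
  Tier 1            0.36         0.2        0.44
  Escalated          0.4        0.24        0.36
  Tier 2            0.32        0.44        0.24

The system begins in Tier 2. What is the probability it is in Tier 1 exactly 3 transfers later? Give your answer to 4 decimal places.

Propagate the distribution vector 3 transfers from Tier 2.
After 0 transfers: (0.0000, 0.0000, 1.0000)
After 1 transfer: (0.3200, 0.4400, 0.2400)
After 2 transfers: (0.3680, 0.2752, 0.3568)
After 3 transfers: (0.3567, 0.2966, 0.3466)
P(in Tier 1 after 3 transfers) = 0.3567

0.3567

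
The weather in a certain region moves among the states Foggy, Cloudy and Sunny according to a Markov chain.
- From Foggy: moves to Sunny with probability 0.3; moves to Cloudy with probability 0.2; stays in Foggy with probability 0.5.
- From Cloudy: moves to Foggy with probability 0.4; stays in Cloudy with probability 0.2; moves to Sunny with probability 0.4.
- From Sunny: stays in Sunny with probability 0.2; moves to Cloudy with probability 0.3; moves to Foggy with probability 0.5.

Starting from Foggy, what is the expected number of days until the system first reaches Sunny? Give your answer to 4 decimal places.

Let t(s) be the expected number of days to first reach Sunny from state s, with t(Sunny) = 0. Conditioning on the first day:
t(Foggy) = 1 + 0.5·t(Foggy) + 0.2·t(Cloudy)
t(Cloudy) = 1 + 0.4·t(Foggy) + 0.2·t(Cloudy)
Solving: t(Foggy) = 3.1250, t(Cloudy) = 2.8125.
Expected days from Foggy to Sunny: 3.1250.

3.1250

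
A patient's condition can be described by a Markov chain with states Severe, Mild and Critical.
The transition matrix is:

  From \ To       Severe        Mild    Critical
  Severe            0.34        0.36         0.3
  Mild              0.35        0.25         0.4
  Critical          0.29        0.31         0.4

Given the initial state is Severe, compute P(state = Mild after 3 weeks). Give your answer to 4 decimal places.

0.3081

Propagate the distribution vector 3 weeks from Severe.
After 0 weeks: (1.0000, 0.0000, 0.0000)
After 1 week: (0.3400, 0.3600, 0.3000)
After 2 weeks: (0.3286, 0.3054, 0.3660)
After 3 weeks: (0.3248, 0.3081, 0.3671)
P(in Mild after 3 weeks) = 0.3081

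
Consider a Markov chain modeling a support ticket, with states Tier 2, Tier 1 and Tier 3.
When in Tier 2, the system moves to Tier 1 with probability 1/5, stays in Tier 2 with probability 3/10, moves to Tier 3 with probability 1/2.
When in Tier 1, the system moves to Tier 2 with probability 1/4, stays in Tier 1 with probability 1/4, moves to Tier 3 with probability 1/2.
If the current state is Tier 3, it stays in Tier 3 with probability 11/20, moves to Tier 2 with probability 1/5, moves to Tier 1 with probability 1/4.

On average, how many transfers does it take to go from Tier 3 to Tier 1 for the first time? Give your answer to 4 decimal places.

4.1860

Let t(s) be the expected number of transfers to first reach Tier 1 from state s, with t(Tier 1) = 0. Conditioning on the first transfer:
t(Tier 2) = 1 + 0.3·t(Tier 2) + 0.5·t(Tier 3)
t(Tier 3) = 1 + 0.2·t(Tier 2) + 0.55·t(Tier 3)
Solving: t(Tier 2) = 4.4186, t(Tier 3) = 4.1860.
Expected transfers from Tier 3 to Tier 1: 4.1860.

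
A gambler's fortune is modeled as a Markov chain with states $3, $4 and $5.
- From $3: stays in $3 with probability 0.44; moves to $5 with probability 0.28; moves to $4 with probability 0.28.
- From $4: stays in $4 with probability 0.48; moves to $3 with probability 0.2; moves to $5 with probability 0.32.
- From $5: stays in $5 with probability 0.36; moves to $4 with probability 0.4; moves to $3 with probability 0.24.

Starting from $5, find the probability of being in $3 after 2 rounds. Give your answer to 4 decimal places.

Sum over the intermediate state after 1 round:
P = P($5→$3)·P($3→$3) + P($5→$4)·P($4→$3) + P($5→$5)·P($5→$3)
  = 0.24×0.44 + 0.4×0.2 + 0.36×0.24
  = 0.1056 + 0.0800 + 0.0864 = 0.2720

0.2720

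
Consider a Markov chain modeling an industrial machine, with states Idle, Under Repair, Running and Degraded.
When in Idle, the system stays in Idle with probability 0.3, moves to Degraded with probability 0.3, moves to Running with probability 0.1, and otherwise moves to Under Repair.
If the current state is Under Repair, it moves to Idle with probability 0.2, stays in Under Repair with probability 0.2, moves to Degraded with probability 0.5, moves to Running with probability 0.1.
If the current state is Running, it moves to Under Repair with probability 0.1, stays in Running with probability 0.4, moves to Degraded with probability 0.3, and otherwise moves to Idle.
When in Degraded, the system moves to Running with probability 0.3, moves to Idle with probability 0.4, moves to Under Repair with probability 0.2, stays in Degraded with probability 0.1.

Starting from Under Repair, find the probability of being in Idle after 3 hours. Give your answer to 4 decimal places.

Propagate the distribution vector 3 hours from Under Repair.
After 0 hours: (0.0000, 1.0000, 0.0000, 0.0000)
After 1 hour: (0.2000, 0.2000, 0.1000, 0.5000)
After 2 hours: (0.3200, 0.2100, 0.2300, 0.2400)
After 3 hours: (0.2800, 0.2090, 0.2170, 0.2940)
P(in Idle after 3 hours) = 0.2800

0.2800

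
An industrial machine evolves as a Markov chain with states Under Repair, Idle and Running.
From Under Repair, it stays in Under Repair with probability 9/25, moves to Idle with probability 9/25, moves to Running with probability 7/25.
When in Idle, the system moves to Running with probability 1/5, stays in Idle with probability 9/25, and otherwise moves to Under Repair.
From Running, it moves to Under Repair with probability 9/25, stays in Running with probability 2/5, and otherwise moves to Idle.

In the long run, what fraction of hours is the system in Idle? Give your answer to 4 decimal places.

Let the stationary distribution be π with π = πP and π_1 + π_2 + π_3 = 1.
π_1 = 0.36·π_1 + 0.44·π_2 + 0.36·π_3
π_2 = 0.36·π_1 + 0.36·π_2 + 0.24·π_3
Solving with the normalization constraint gives π = (0.3860, 0.3254, 0.2886).
So the stationary probability of Idle is 0.3254.

0.3254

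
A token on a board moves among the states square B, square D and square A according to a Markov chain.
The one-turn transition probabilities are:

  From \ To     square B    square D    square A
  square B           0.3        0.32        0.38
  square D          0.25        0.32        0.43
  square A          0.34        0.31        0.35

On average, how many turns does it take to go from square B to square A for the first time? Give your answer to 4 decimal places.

Let t(s) be the expected number of turns to first reach square A from state s, with t(square A) = 0. Conditioning on the first turn:
t(square B) = 1 + 0.3·t(square B) + 0.32·t(square D)
t(square D) = 1 + 0.25·t(square B) + 0.32·t(square D)
Solving: t(square B) = 2.5253, t(square D) = 2.3990.
Expected turns from square B to square A: 2.5253.

2.5253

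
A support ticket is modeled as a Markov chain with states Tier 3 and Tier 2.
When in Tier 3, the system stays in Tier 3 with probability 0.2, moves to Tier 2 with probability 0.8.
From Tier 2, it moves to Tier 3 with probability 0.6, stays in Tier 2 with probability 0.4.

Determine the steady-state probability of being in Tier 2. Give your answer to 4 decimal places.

Let the stationary distribution be π with π = πP and π_1 + π_2 = 1.
π_1 = 0.2·π_1 + 0.6·π_2
Solving with the normalization constraint gives π = (0.4286, 0.5714).
So the stationary probability of Tier 2 is 0.5714.

0.5714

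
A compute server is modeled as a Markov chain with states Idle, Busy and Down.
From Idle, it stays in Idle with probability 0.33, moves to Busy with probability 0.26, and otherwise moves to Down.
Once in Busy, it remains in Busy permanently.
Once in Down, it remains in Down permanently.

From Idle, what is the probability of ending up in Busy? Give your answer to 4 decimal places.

0.3881

Let h(s) be the probability of absorption at Busy starting from transient state s. Then h(Busy) = 1 and h(Down) = 0. By first-step analysis:
h(Idle) = 0.33·h(Idle) + 0.26·1 + 0.41·0
Solving: h(Idle) = 0.3881.
Starting from Idle, the probability is 0.3881.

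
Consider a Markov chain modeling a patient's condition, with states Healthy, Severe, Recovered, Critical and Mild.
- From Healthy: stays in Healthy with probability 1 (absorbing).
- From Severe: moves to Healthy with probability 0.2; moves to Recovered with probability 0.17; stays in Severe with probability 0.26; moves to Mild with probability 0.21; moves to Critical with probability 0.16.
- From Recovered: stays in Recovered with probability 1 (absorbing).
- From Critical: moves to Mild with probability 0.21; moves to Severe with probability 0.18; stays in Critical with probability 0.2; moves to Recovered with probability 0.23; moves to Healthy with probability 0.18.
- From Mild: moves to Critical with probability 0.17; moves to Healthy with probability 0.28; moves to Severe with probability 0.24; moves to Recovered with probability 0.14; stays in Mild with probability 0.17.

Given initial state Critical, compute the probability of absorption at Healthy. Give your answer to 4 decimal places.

Let h(s) be the probability of absorption at Healthy starting from transient state s. Then h(Healthy) = 1 and h(Recovered) = 0. By first-step analysis:
h(Severe) = 0.2·1 + 0.26·h(Severe) + 0.17·0 + 0.16·h(Critical) + 0.21·h(Mild)
h(Critical) = 0.18·1 + 0.18·h(Severe) + 0.23·0 + 0.2·h(Critical) + 0.21·h(Mild)
h(Mild) = 0.28·1 + 0.24·h(Severe) + 0.14·0 + 0.17·h(Critical) + 0.17·h(Mild)
Solving: h(Severe) = 0.5500, h(Critical) = 0.5063, h(Mild) = 0.6001.
Starting from Critical, the probability is 0.5063.

0.5063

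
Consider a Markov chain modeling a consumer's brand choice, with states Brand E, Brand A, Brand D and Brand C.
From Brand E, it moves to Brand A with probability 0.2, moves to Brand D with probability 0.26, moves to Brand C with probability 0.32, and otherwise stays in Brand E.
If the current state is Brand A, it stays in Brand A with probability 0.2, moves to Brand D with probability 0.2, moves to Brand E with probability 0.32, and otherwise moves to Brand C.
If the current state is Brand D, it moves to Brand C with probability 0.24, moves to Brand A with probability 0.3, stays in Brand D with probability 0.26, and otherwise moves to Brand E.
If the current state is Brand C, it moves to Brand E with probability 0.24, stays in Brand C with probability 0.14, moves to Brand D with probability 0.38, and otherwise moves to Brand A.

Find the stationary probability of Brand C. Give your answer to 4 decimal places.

0.2445

Let the stationary distribution be π with π = πP and π_1 + π_2 + π_3 + π_4 = 1.
π_1 = 0.22·π_1 + 0.32·π_2 + 0.2·π_3 + 0.24·π_4
π_2 = 0.2·π_1 + 0.2·π_2 + 0.3·π_3 + 0.24·π_4
π_3 = 0.26·π_1 + 0.2·π_2 + 0.26·π_3 + 0.38·π_4
Solving with the normalization constraint gives π = (0.2431, 0.2373, 0.2751, 0.2445).
So the stationary probability of Brand C is 0.2445.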